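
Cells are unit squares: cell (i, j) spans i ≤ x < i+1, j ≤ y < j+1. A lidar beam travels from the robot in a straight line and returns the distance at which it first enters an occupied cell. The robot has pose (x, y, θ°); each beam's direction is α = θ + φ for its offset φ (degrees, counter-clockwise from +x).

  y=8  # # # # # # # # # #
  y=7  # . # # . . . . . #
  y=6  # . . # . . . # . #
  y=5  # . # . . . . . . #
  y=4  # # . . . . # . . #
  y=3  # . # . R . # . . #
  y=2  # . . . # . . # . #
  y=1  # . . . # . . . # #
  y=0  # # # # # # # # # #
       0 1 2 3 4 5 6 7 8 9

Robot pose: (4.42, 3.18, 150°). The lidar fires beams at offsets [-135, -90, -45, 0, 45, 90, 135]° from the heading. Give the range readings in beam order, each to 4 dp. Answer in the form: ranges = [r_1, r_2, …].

ranges = [1.6357, 5.5657, 2.9195, 1.6397, 3.5406, 0.2078, 0.1863]

beam 1: φ=-135°, α=15°
  cosα=0.9659 sinα=0.2588 | (4,3) | tMaxX 0.6005 tMaxY 3.1682 | tΔX 1.0353 tΔY 3.8637
    t=0.6005 [x] (5,3)
    t=1.6357 [x] (6,3) — stop
  → r_1 = 1.6357
beam 2: φ=-90°, α=60°
  cosα=0.5000 sinα=0.8660 | (4,3) | tMaxX 1.1600 tMaxY 0.9469 | tΔX 2.0000 tΔY 1.1547
    t=0.9469 [y] (4,4)
    t=1.1600 [x] (5,4)
    t=2.1016 [y] (5,5)
    t=3.1600 [x] (6,5)
    t=3.2563 [y] (6,6)
    t=4.4110 [y] (6,7)
    t=5.1600 [x] (7,7)
    t=5.5657 [y] (7,8) — stop
  → r_2 = 5.5657
beam 3: φ=-45°, α=105°
  cosα=-0.2588 sinα=0.9659 | (4,3) | tMaxX 1.6228 tMaxY 0.8489 | tΔX 3.8637 tΔY 1.0353
    t=0.8489 [y] (4,4)
    t=1.6228 [x] (3,4)
    t=1.8842 [y] (3,5)
    t=2.9195 [y] (3,6) — stop
  → r_3 = 2.9195
beam 4: φ=0°, α=150°
  cosα=-0.8660 sinα=0.5000 | (4,3) | tMaxX 0.4850 tMaxY 1.6400 | tΔX 1.1547 tΔY 2.0000
    t=0.4850 [x] (3,3)
    t=1.6397 [x] (2,3) — stop
  → r_4 = 1.6397
beam 5: φ=45°, α=195°
  cosα=-0.9659 sinα=-0.2588 | (4,3) | tMaxX 0.4348 tMaxY 0.6955 | tΔX 1.0353 tΔY 3.8637
    t=0.4348 [x] (3,3)
    t=0.6955 [y] (3,2)
    t=1.4701 [x] (2,2)
    t=2.5054 [x] (1,2)
    t=3.5406 [x] (0,2) — stop
  → r_5 = 3.5406
beam 6: φ=90°, α=240°
  cosα=-0.5000 sinα=-0.8660 | (4,3) | tMaxX 0.8400 tMaxY 0.2078 | tΔX 2.0000 tΔY 1.1547
    t=0.2078 [y] (4,2) — stop
  → r_6 = 0.2078
beam 7: φ=135°, α=285°
  cosα=0.2588 sinα=-0.9659 | (4,3) | tMaxX 2.2409 tMaxY 0.1863 | tΔX 3.8637 tΔY 1.0353
    t=0.1863 [y] (4,2) — stop
  → r_7 = 0.1863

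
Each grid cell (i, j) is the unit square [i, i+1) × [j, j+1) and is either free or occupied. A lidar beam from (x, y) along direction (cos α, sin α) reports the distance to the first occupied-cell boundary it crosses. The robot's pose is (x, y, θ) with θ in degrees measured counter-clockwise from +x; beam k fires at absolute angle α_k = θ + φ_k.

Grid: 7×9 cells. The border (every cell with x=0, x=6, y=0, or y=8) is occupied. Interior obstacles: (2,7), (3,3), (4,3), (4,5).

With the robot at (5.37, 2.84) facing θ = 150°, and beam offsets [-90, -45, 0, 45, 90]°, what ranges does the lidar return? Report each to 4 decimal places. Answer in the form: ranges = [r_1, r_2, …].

ranges = [1.2600, 2.2362, 0.4272, 4.5242, 2.1246]

beam 1: φ=-90°, α=60°
  direction (0.5000, 0.8660); cell (5,2); t to first gridline: x 1.2600, y 0.1848 (then +2.0000 / +1.1547)
    (5,3) via y @ 0.1848
    (6,3) via x @ 1.2600  # hit
  → r_1 = 1.2600
beam 2: φ=-45°, α=105°
  direction (-0.2588, 0.9659); cell (5,2); t to first gridline: x 1.4296, y 0.1656 (then +3.8637 / +1.0353)
    (5,3) via y @ 0.1656
    (5,4) via y @ 1.2009
    (4,4) via x @ 1.4296
    (4,5) via y @ 2.2362  # hit
  → r_2 = 2.2362
beam 3: φ=0°, α=150°
  direction (-0.8660, 0.5000); cell (5,2); t to first gridline: x 0.4272, y 0.3200 (then +1.1547 / +2.0000)
    (5,3) via y @ 0.3200
    (4,3) via x @ 0.4272  # hit
  → r_3 = 0.4272
beam 4: φ=45°, α=195°
  direction (-0.9659, -0.2588); cell (5,2); t to first gridline: x 0.3831, y 3.2455 (then +1.0353 / +3.8637)
    (4,2) via x @ 0.3831
    (3,2) via x @ 1.4183
    (2,2) via x @ 2.4536
    (2,1) via y @ 3.2455
    (1,1) via x @ 3.4889
    (0,1) via x @ 4.5242  # hit
  → r_4 = 4.5242
beam 5: φ=90°, α=240°
  direction (-0.5000, -0.8660); cell (5,2); t to first gridline: x 0.7400, y 0.9699 (then +2.0000 / +1.1547)
    (4,2) via x @ 0.7400
    (4,1) via y @ 0.9699
    (4,0) via y @ 2.1246  # hit
  → r_5 = 2.1246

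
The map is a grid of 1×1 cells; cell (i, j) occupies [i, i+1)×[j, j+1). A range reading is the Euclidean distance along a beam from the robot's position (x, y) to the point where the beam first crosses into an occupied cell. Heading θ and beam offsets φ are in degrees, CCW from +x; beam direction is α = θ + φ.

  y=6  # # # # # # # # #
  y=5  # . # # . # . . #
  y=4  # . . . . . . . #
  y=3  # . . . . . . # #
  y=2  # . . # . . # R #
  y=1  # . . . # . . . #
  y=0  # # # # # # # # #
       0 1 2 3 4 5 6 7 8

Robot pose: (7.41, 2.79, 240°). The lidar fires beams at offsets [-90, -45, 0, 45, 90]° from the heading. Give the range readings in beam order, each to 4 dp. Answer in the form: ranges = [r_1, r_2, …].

ranges = [0.4200, 0.4245, 0.8200, 1.8531, 0.6813]

beam 1: φ=-90°, α=150°
  cosα=-0.8660 sinα=0.5000 | (7,2) | tMaxX 0.4734 tMaxY 0.4200 | tΔX 1.1547 tΔY 2.0000
    t=0.4200 [y] (7,3) — stop
  → r_1 = 0.4200
beam 2: φ=-45°, α=195°
  cosα=-0.9659 sinα=-0.2588 | (7,2) | tMaxX 0.4245 tMaxY 3.0523 | tΔX 1.0353 tΔY 3.8637
    t=0.4245 [x] (6,2) — stop
  → r_2 = 0.4245
beam 3: φ=0°, α=240°
  cosα=-0.5000 sinα=-0.8660 | (7,2) | tMaxX 0.8200 tMaxY 0.9122 | tΔX 2.0000 tΔY 1.1547
    t=0.8200 [x] (6,2) — stop
  → r_3 = 0.8200
beam 4: φ=45°, α=285°
  cosα=0.2588 sinα=-0.9659 | (7,2) | tMaxX 2.2796 tMaxY 0.8179 | tΔX 3.8637 tΔY 1.0353
    t=0.8179 [y] (7,1)
    t=1.8531 [y] (7,0) — stop
  → r_4 = 1.8531
beam 5: φ=90°, α=330°
  cosα=0.8660 sinα=-0.5000 | (7,2) | tMaxX 0.6813 tMaxY 1.5800 | tΔX 1.1547 tΔY 2.0000
    t=0.6813 [x] (8,2) — stop
  → r_5 = 0.6813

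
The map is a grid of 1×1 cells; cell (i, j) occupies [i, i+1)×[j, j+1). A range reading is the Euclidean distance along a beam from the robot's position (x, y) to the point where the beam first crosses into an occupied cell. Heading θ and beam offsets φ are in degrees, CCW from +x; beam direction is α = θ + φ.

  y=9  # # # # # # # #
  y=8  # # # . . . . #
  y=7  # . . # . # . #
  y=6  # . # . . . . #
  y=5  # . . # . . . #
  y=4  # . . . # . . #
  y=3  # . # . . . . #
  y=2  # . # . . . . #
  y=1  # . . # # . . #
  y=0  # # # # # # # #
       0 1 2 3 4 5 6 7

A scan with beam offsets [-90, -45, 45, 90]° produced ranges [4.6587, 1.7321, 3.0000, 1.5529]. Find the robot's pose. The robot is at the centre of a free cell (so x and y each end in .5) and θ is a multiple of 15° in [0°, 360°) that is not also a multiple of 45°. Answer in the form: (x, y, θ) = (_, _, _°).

Enumerate (i+0.5, j+0.5, θ) over the 37 free cells and 16 admissible headings. For each, cast all 4 beams and compare to the given ranges.
  (6.5, 6.5, 120°): beam 1 = 0.5774 ≠ 4.6587 ✗
  (6.5, 1.5, 30°): beam 1 = 0.5774 ≠ 4.6587 ✗
  (2.5, 4.5, 195°): beam 1 = 1.5529 ≠ 4.6587 ✗
  (1.5, 3.5, 240°): beam 1 = 0.5774 ≠ 4.6587 ✗
  (6.5, 2.5, 150°): beam 1 = 1.0000 ≠ 4.6587 ✗
  …
  (5.5, 5.5, 15°): r_1=4.6587, r_2=1.7321, r_3=3.0000, r_4=1.5529 — all match ✓
Unique over the lattice → pose = (5.5, 5.5, 15°).

(x, y, θ) = (5.5, 5.5, 15°)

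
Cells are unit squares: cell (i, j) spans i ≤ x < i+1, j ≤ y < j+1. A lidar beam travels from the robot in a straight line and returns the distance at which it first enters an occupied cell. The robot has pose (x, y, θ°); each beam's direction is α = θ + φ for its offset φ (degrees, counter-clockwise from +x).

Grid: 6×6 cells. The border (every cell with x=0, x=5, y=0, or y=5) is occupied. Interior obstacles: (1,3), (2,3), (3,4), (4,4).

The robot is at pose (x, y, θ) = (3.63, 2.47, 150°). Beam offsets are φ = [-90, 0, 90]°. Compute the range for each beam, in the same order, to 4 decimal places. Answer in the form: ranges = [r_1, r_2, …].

ranges = [1.7667, 1.0600, 1.6974]

beam 1: φ=-90°, α=60°
  dir = (cos 60°, sin 60°) = (0.5000, 0.8660); from cell (3,2)
  next x-line at t=0.7400, next y-line at t=0.6120; Δt_x=2.0000, Δt_y=1.1547
    y: enter (3,3) at t=0.6120
    x: enter (4,3) at t=0.7400
    y: enter (4,4) at t=1.7667 ← occupied
  → r_1 = 1.7667
beam 2: φ=0°, α=150°
  dir = (cos 150°, sin 150°) = (-0.8660, 0.5000); from cell (3,2)
  next x-line at t=0.7275, next y-line at t=1.0600; Δt_x=1.1547, Δt_y=2.0000
    x: enter (2,2) at t=0.7275
    y: enter (2,3) at t=1.0600 ← occupied
  → r_2 = 1.0600
beam 3: φ=90°, α=240°
  dir = (cos 240°, sin 240°) = (-0.5000, -0.8660); from cell (3,2)
  next x-line at t=1.2600, next y-line at t=0.5427; Δt_x=2.0000, Δt_y=1.1547
    y: enter (3,1) at t=0.5427
    x: enter (2,1) at t=1.2600
    y: enter (2,0) at t=1.6974 ← occupied
  → r_3 = 1.6974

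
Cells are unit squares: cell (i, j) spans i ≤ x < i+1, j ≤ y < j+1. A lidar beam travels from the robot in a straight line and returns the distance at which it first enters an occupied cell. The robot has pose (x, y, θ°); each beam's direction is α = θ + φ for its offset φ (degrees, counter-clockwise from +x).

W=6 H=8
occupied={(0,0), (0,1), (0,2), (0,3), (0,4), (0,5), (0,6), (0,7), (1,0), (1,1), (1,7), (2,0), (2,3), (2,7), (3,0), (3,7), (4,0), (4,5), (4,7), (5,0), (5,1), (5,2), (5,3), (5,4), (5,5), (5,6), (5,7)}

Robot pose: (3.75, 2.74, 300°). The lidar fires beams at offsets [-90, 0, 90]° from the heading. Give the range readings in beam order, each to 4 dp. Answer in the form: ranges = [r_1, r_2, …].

ranges = [2.0207, 2.0092, 1.4434]

beam 1: φ=-90°, α=210°
  cosα=-0.8660 sinα=-0.5000 | (3,2) | tMaxX 0.8660 tMaxY 1.4800 | tΔX 1.1547 tΔY 2.0000
    t=0.8660 [x] (2,2)
    t=1.4800 [y] (2,1)
    t=2.0207 [x] (1,1) — stop
  → r_1 = 2.0207
beam 2: φ=0°, α=300°
  cosα=0.5000 sinα=-0.8660 | (3,2) | tMaxX 0.5000 tMaxY 0.8545 | tΔX 2.0000 tΔY 1.1547
    t=0.5000 [x] (4,2)
    t=0.8545 [y] (4,1)
    t=2.0092 [y] (4,0) — stop
  → r_2 = 2.0092
beam 3: φ=90°, α=30°
  cosα=0.8660 sinα=0.5000 | (3,2) | tMaxX 0.2887 tMaxY 0.5200 | tΔX 1.1547 tΔY 2.0000
    t=0.2887 [x] (4,2)
    t=0.5200 [y] (4,3)
    t=1.4434 [x] (5,3) — stop
  → r_3 = 1.4434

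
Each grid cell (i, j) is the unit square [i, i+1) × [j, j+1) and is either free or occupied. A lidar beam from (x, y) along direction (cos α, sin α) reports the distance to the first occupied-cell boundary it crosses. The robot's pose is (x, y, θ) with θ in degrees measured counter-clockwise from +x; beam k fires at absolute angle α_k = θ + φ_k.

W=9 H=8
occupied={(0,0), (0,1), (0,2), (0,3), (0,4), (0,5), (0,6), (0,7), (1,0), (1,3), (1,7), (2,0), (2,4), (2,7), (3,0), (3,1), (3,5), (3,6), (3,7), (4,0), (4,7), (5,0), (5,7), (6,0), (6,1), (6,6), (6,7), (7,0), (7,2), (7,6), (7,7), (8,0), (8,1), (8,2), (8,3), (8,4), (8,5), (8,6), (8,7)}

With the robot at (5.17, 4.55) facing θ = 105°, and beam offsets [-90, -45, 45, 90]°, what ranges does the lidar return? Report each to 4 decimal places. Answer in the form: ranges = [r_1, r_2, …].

ranges = [2.9298, 1.6743, 1.3510, 3.2818]

beam 1: φ=-90°, α=15°
  dir = (cos 15°, sin 15°) = (0.9659, 0.2588); from cell (5,4)
  next x-line at t=0.8593, next y-line at t=1.7387; Δt_x=1.0353, Δt_y=3.8637
    x: enter (6,4) at t=0.8593
    y: enter (6,5) at t=1.7387
    x: enter (7,5) at t=1.8946
    x: enter (8,5) at t=2.9298 ← occupied
  → r_1 = 2.9298
beam 2: φ=-45°, α=60°
  dir = (cos 60°, sin 60°) = (0.5000, 0.8660); from cell (5,4)
  next x-line at t=1.6600, next y-line at t=0.5196; Δt_x=2.0000, Δt_y=1.1547
    y: enter (5,5) at t=0.5196
    x: enter (6,5) at t=1.6600
    y: enter (6,6) at t=1.6743 ← occupied
  → r_2 = 1.6743
beam 3: φ=45°, α=150°
  dir = (cos 150°, sin 150°) = (-0.8660, 0.5000); from cell (5,4)
  next x-line at t=0.1963, next y-line at t=0.9000; Δt_x=1.1547, Δt_y=2.0000
    x: enter (4,4) at t=0.1963
    y: enter (4,5) at t=0.9000
    x: enter (3,5) at t=1.3510 ← occupied
  → r_3 = 1.3510
beam 4: φ=90°, α=195°
  dir = (cos 195°, sin 195°) = (-0.9659, -0.2588); from cell (5,4)
  next x-line at t=0.1760, next y-line at t=2.1250; Δt_x=1.0353, Δt_y=3.8637
    x: enter (4,4) at t=0.1760
    x: enter (3,4) at t=1.2113
    y: enter (3,3) at t=2.1250
    x: enter (2,3) at t=2.2465
    x: enter (1,3) at t=3.2818 ← occupied
  → r_4 = 3.2818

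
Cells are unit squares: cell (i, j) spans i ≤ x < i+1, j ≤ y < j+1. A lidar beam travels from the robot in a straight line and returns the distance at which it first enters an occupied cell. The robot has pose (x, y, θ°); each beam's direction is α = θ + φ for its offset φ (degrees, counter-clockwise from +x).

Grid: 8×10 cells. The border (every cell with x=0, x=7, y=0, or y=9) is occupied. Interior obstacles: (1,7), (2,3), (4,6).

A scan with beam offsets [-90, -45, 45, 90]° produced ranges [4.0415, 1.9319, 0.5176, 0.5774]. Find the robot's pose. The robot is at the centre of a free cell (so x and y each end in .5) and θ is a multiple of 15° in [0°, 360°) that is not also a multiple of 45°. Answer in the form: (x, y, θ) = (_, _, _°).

(x, y, θ) = (6.5, 1.5, 240°)

Candidates: 45 free-cell centres × 16 headings = 720 poses. Raycast each; keep the one whose scan matches to 4 dp.
  (4.5, 7.5, 105°): beam 1 = 2.5882 ≠ 4.0415 ✗
  (2.5, 7.5, 195°): beam 1 = 1.5529 ≠ 4.0415 ✗
  (4.5, 7.5, 165°): beam 1 = 1.5529 ≠ 4.0415 ✗
  (2.5, 4.5, 300°): beam 1 = 1.7321 ≠ 4.0415 ✗
  …
  (6.5, 1.5, 240°): r_1=4.0415, r_2=1.9319, r_3=0.5176, r_4=0.5774 — all match ✓
Unique over the lattice → pose = (6.5, 1.5, 240°).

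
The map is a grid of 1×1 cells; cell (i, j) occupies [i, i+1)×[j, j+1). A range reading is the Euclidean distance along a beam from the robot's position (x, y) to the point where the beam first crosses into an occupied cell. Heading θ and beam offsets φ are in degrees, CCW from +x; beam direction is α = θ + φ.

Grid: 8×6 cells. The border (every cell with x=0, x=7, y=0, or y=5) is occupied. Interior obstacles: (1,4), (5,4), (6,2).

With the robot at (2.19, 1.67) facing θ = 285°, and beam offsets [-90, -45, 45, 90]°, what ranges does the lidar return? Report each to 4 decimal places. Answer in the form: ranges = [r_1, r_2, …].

ranges = [1.2320, 0.7736, 1.3400, 3.9444]

beam 1: φ=-90°, α=195°
  direction (-0.9659, -0.2588); cell (2,1); t to first gridline: x 0.1967, y 2.5887 (then +1.0353 / +3.8637)
    (1,1) via x @ 0.1967
    (0,1) via x @ 1.2320  # hit
  → r_1 = 1.2320
beam 2: φ=-45°, α=240°
  direction (-0.5000, -0.8660); cell (2,1); t to first gridline: x 0.3800, y 0.7736 (then +2.0000 / +1.1547)
    (1,1) via x @ 0.3800
    (1,0) via y @ 0.7736  # hit
  → r_2 = 0.7736
beam 3: φ=45°, α=330°
  direction (0.8660, -0.5000); cell (2,1); t to first gridline: x 0.9353, y 1.3400 (then +1.1547 / +2.0000)
    (3,1) via x @ 0.9353
    (3,0) via y @ 1.3400  # hit
  → r_3 = 1.3400
beam 4: φ=90°, α=15°
  direction (0.9659, 0.2588); cell (2,1); t to first gridline: x 0.8386, y 1.2750 (then +1.0353 / +3.8637)
    (3,1) via x @ 0.8386
    (3,2) via y @ 1.2750
    (4,2) via x @ 1.8738
    (5,2) via x @ 2.9091
    (6,2) via x @ 3.9444  # hit
  → r_4 = 3.9444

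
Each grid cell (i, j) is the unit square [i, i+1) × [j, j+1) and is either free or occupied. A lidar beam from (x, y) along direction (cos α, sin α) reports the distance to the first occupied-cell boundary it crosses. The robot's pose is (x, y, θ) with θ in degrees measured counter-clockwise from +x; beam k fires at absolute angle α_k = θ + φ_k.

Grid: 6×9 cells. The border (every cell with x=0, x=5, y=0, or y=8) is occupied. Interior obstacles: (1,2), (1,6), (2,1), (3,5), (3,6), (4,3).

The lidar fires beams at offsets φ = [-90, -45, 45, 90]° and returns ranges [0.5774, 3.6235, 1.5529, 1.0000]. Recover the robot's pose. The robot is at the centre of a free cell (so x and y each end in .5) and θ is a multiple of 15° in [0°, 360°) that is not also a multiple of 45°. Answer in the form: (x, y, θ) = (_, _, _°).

Enumerate (i+0.5, j+0.5, θ) over the 22 free cells and 16 admissible headings. For each, cast all 4 beams and compare to the given ranges.
  (1.5, 7.5, 105°): beam 1 = 1.9319 ≠ 0.5774 ✗
  (4.5, 6.5, 15°): beam 1 = 1.9319 ≠ 0.5774 ✗
  (4.5, 1.5, 150°): beam 1 = 1.0000 ≠ 0.5774 ✗
  (3.5, 2.5, 255°): beam 1 = 1.5529 ≠ 0.5774 ✗
  …
  (4.5, 2.5, 210°): r_1=0.5774, r_2=3.6235, r_3=1.5529, r_4=1.0000 — all match ✓
Unique over the lattice → pose = (4.5, 2.5, 210°).

(x, y, θ) = (4.5, 2.5, 210°)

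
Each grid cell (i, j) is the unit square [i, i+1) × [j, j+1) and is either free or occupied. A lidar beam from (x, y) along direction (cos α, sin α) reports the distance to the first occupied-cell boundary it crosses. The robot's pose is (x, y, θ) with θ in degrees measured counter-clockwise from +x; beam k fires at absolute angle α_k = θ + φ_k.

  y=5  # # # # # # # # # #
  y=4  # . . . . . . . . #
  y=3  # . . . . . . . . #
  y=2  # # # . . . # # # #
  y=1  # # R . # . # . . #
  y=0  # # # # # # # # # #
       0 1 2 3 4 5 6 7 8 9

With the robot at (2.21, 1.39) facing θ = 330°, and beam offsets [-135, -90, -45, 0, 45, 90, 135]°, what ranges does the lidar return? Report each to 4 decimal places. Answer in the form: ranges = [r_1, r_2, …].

ranges = [0.2174, 0.4200, 0.4038, 0.7800, 1.8531, 0.7044, 0.6315]

beam 1: φ=-135°, α=195°
  dir = (cos 195°, sin 195°) = (-0.9659, -0.2588); from cell (2,1)
  next x-line at t=0.2174, next y-line at t=1.5068; Δt_x=1.0353, Δt_y=3.8637
    x: enter (1,1) at t=0.2174 ← occupied
  → r_1 = 0.2174
beam 2: φ=-90°, α=240°
  dir = (cos 240°, sin 240°) = (-0.5000, -0.8660); from cell (2,1)
  next x-line at t=0.4200, next y-line at t=0.4503; Δt_x=2.0000, Δt_y=1.1547
    x: enter (1,1) at t=0.4200 ← occupied
  → r_2 = 0.4200
beam 3: φ=-45°, α=285°
  dir = (cos 285°, sin 285°) = (0.2588, -0.9659); from cell (2,1)
  next x-line at t=3.0523, next y-line at t=0.4038; Δt_x=3.8637, Δt_y=1.0353
    y: enter (2,0) at t=0.4038 ← occupied
  → r_3 = 0.4038
beam 4: φ=0°, α=330°
  dir = (cos 330°, sin 330°) = (0.8660, -0.5000); from cell (2,1)
  next x-line at t=0.9122, next y-line at t=0.7800; Δt_x=1.1547, Δt_y=2.0000
    y: enter (2,0) at t=0.7800 ← occupied
  → r_4 = 0.7800
beam 5: φ=45°, α=15°
  dir = (cos 15°, sin 15°) = (0.9659, 0.2588); from cell (2,1)
  next x-line at t=0.8179, next y-line at t=2.3569; Δt_x=1.0353, Δt_y=3.8637
    x: enter (3,1) at t=0.8179
    x: enter (4,1) at t=1.8531 ← occupied
  → r_5 = 1.8531
beam 6: φ=90°, α=60°
  dir = (cos 60°, sin 60°) = (0.5000, 0.8660); from cell (2,1)
  next x-line at t=1.5800, next y-line at t=0.7044; Δt_x=2.0000, Δt_y=1.1547
    y: enter (2,2) at t=0.7044 ← occupied
  → r_6 = 0.7044
beam 7: φ=135°, α=105°
  dir = (cos 105°, sin 105°) = (-0.2588, 0.9659); from cell (2,1)
  next x-line at t=0.8114, next y-line at t=0.6315; Δt_x=3.8637, Δt_y=1.0353
    y: enter (2,2) at t=0.6315 ← occupied
  → r_7 = 0.6315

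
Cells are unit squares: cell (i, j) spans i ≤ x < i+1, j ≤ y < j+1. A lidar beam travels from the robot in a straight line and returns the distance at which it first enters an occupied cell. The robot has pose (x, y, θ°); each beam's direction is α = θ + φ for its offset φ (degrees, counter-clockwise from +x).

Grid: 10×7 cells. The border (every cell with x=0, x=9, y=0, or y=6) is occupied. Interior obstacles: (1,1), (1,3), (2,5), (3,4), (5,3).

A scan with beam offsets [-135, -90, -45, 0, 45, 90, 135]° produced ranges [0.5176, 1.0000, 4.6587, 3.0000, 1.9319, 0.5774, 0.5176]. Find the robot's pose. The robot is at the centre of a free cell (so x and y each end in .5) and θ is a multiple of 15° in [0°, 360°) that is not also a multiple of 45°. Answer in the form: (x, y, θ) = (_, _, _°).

(x, y, θ) = (8.5, 1.5, 150°)

Enumerate (i+0.5, j+0.5, θ) over the 35 free cells and 16 admissible headings. For each, cast all 7 beams and compare to the given ranges.
  (8.5, 2.5, 75°): beam 1 = 1.0000 ≠ 0.5176 ✗
  (7.5, 2.5, 330°): beam 1 = 5.6940 ≠ 0.5176 ✗
  (4.5, 1.5, 345°): beam 1 = 1.0000 ≠ 0.5176 ✗
  (6.5, 2.5, 240°): beam 1 = 3.6235 ≠ 0.5176 ✗
  …
  (8.5, 1.5, 150°): r_1=0.5176, r_2=1.0000, r_3=4.6587, r_4=3.0000, r_5=1.9319, r_6=0.5774, r_7=0.5176 — all match ✓
Unique over the lattice → pose = (8.5, 1.5, 150°).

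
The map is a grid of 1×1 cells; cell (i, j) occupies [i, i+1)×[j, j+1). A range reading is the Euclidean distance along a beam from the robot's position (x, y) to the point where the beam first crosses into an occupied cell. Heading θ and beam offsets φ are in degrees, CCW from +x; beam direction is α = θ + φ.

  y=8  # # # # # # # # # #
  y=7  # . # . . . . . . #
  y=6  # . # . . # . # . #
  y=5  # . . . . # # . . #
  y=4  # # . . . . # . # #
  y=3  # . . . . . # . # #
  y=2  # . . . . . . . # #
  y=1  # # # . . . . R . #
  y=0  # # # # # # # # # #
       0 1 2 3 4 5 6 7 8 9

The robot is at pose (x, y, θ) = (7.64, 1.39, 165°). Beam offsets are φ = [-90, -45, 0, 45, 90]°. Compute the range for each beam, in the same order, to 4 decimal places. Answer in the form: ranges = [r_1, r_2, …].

beam 1: φ=-90°, α=75°
  dir = (cos 75°, sin 75°) = (0.2588, 0.9659); from cell (7,1)
  next x-line at t=1.3909, next y-line at t=0.6315; Δt_x=3.8637, Δt_y=1.0353
    y: enter (7,2) at t=0.6315
    x: enter (8,2) at t=1.3909 ← occupied
  → r_1 = 1.3909
beam 2: φ=-45°, α=120°
  dir = (cos 120°, sin 120°) = (-0.5000, 0.8660); from cell (7,1)
  next x-line at t=1.2800, next y-line at t=0.7044; Δt_x=2.0000, Δt_y=1.1547
    y: enter (7,2) at t=0.7044
    x: enter (6,2) at t=1.2800
    y: enter (6,3) at t=1.8591 ← occupied
  → r_2 = 1.8591
beam 3: φ=0°, α=165°
  dir = (cos 165°, sin 165°) = (-0.9659, 0.2588); from cell (7,1)
  next x-line at t=0.6626, next y-line at t=2.3569; Δt_x=1.0353, Δt_y=3.8637
    x: enter (6,1) at t=0.6626
    x: enter (5,1) at t=1.6979
    y: enter (5,2) at t=2.3569
    x: enter (4,2) at t=2.7331
    x: enter (3,2) at t=3.7684
    x: enter (2,2) at t=4.8037
    x: enter (1,2) at t=5.8390
    y: enter (1,3) at t=6.2206
    x: enter (0,3) at t=6.8742 ← occupied
  → r_3 = 6.8742
beam 4: φ=45°, α=210°
  dir = (cos 210°, sin 210°) = (-0.8660, -0.5000); from cell (7,1)
  next x-line at t=0.7390, next y-line at t=0.7800; Δt_x=1.1547, Δt_y=2.0000
    x: enter (6,1) at t=0.7390
    y: enter (6,0) at t=0.7800 ← occupied
  → r_4 = 0.7800
beam 5: φ=90°, α=255°
  dir = (cos 255°, sin 255°) = (-0.2588, -0.9659); from cell (7,1)
  next x-line at t=2.4728, next y-line at t=0.4038; Δt_x=3.8637, Δt_y=1.0353
    y: enter (7,0) at t=0.4038 ← occupied
  → r_5 = 0.4038

ranges = [1.3909, 1.8591, 6.8742, 0.7800, 0.4038]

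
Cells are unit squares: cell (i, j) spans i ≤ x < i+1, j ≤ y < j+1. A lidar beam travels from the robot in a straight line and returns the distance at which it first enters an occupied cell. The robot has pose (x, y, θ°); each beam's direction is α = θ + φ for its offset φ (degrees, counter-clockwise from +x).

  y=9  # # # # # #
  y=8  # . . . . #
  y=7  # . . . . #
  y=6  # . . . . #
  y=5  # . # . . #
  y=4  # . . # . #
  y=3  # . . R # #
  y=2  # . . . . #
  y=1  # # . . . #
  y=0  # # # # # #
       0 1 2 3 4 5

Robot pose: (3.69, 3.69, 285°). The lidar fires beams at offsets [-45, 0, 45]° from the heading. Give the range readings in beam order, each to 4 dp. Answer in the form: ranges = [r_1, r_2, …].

ranges = [3.1061, 2.7849, 0.3580]

beam 1: φ=-45°, α=240°
  direction (-0.5000, -0.8660); cell (3,3); t to first gridline: x 1.3800, y 0.7967 (then +2.0000 / +1.1547)
    (3,2) via y @ 0.7967
    (2,2) via x @ 1.3800
    (2,1) via y @ 1.9514
    (2,0) via y @ 3.1061  # hit
  → r_1 = 3.1061
beam 2: φ=0°, α=285°
  direction (0.2588, -0.9659); cell (3,3); t to first gridline: x 1.1977, y 0.7143 (then +3.8637 / +1.0353)
    (3,2) via y @ 0.7143
    (4,2) via x @ 1.1977
    (4,1) via y @ 1.7496
    (4,0) via y @ 2.7849  # hit
  → r_2 = 2.7849
beam 3: φ=45°, α=330°
  direction (0.8660, -0.5000); cell (3,3); t to first gridline: x 0.3580, y 1.3800 (then +1.1547 / +2.0000)
    (4,3) via x @ 0.3580  # hit
  → r_3 = 0.3580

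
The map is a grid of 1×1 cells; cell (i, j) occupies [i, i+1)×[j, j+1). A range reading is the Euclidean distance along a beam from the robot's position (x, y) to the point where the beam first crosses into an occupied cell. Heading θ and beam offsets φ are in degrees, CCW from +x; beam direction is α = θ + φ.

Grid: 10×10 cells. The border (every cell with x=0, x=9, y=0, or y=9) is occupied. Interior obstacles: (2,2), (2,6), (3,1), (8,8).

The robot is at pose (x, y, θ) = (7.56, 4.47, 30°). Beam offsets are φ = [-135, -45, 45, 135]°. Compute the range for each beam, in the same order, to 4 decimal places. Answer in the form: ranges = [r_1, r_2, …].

ranges = [3.5924, 1.4908, 3.6545, 6.7914]

beam 1: φ=-135°, α=255°
  cosα=-0.2588 sinα=-0.9659 | (7,4) | tMaxX 2.1637 tMaxY 0.4866 | tΔX 3.8637 tΔY 1.0353
    t=0.4866 [y] (7,3)
    t=1.5219 [y] (7,2)
    t=2.1637 [x] (6,2)
    t=2.5571 [y] (6,1)
    t=3.5924 [y] (6,0) — stop
  → r_1 = 3.5924
beam 2: φ=-45°, α=345°
  cosα=0.9659 sinα=-0.2588 | (7,4) | tMaxX 0.4555 tMaxY 1.8159 | tΔX 1.0353 tΔY 3.8637
    t=0.4555 [x] (8,4)
    t=1.4908 [x] (9,4) — stop
  → r_2 = 1.4908
beam 3: φ=45°, α=75°
  cosα=0.2588 sinα=0.9659 | (7,4) | tMaxX 1.7000 tMaxY 0.5487 | tΔX 3.8637 tΔY 1.0353
    t=0.5487 [y] (7,5)
    t=1.5840 [y] (7,6)
    t=1.7000 [x] (8,6)
    t=2.6192 [y] (8,7)
    t=3.6545 [y] (8,8) — stop
  → r_3 = 3.6545
beam 4: φ=135°, α=165°
  cosα=-0.9659 sinα=0.2588 | (7,4) | tMaxX 0.5798 tMaxY 2.0478 | tΔX 1.0353 tΔY 3.8637
    t=0.5798 [x] (6,4)
    t=1.6150 [x] (5,4)
    t=2.0478 [y] (5,5)
    t=2.6503 [x] (4,5)
    t=3.6856 [x] (3,5)
    t=4.7209 [x] (2,5)
    t=5.7561 [x] (1,5)
    t=5.9115 [y] (1,6)
    t=6.7914 [x] (0,6) — stop
  → r_4 = 6.7914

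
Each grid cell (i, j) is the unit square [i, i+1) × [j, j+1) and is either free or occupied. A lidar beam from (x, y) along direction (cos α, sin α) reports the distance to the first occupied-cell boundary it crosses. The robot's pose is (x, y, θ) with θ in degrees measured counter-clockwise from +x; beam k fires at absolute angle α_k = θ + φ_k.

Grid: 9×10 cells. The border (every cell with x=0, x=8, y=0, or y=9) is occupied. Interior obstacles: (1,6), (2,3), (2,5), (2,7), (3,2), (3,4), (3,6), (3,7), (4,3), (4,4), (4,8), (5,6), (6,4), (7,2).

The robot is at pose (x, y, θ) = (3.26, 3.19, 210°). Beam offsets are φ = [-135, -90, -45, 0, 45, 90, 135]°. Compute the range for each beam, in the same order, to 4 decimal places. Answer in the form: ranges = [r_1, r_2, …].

beam 1: φ=-135°, α=75°
  d=(0.2588,0.9659)  start (3,3)  tX=2.8591 tY=0.8386  stride 1/|dx|=3.8637 1/|dy|=1.0353
    cross y-line → (3,4), t=0.8386 (wall)
  → r_1 = 0.8386
beam 2: φ=-90°, α=120°
  d=(-0.5000,0.8660)  start (3,3)  tX=0.5200 tY=0.9353  stride 1/|dx|=2.0000 1/|dy|=1.1547
    cross x-line → (2,3), t=0.5200 (wall)
  → r_2 = 0.5200
beam 3: φ=-45°, α=165°
  d=(-0.9659,0.2588)  start (3,3)  tX=0.2692 tY=3.1296  stride 1/|dx|=1.0353 1/|dy|=3.8637
    cross x-line → (2,3), t=0.2692 (wall)
  → r_3 = 0.2692
beam 4: φ=0°, α=210°
  d=(-0.8660,-0.5000)  start (3,3)  tX=0.3002 tY=0.3800  stride 1/|dx|=1.1547 1/|dy|=2.0000
    cross x-line → (2,3), t=0.3002 (wall)
  → r_4 = 0.3002
beam 5: φ=45°, α=255°
  d=(-0.2588,-0.9659)  start (3,3)  tX=1.0046 tY=0.1967  stride 1/|dx|=3.8637 1/|dy|=1.0353
    cross y-line → (3,2), t=0.1967 (wall)
  → r_5 = 0.1967
beam 6: φ=90°, α=300°
  d=(0.5000,-0.8660)  start (3,3)  tX=1.4800 tY=0.2194  stride 1/|dx|=2.0000 1/|dy|=1.1547
    cross y-line → (3,2), t=0.2194 (wall)
  → r_6 = 0.2194
beam 7: φ=135°, α=345°
  d=(0.9659,-0.2588)  start (3,3)  tX=0.7661 tY=0.7341  stride 1/|dx|=1.0353 1/|dy|=3.8637
    cross y-line → (3,2), t=0.7341 (wall)
  → r_7 = 0.7341

ranges = [0.8386, 0.5200, 0.2692, 0.3002, 0.1967, 0.2194, 0.7341]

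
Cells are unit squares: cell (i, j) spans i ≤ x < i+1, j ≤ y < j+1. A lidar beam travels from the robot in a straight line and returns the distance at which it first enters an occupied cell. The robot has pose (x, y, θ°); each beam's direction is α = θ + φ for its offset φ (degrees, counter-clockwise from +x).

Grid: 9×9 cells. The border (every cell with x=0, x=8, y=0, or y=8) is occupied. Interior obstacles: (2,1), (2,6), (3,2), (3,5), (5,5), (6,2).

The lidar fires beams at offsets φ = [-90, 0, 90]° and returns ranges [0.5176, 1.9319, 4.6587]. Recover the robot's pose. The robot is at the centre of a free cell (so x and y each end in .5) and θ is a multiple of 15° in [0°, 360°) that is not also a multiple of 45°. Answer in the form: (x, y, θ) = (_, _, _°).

Candidates: 43 free-cell centres × 16 headings = 688 poses. Raycast each; keep the one whose scan matches to 4 dp.
  (6.5, 7.5, 345°): beam 1 = 1.9319 ≠ 0.5176 ✗
  (5.5, 7.5, 345°): beam 1 = 1.5529 ≠ 0.5176 ✗
  (3.5, 7.5, 240°): beam 1 = 1.0000 ≠ 0.5176 ✗
  (1.5, 1.5, 75°): beam 2 = 4.6587 ≠ 1.9319 ✗
  …
  (7.5, 7.5, 165°): r_1=0.5176, r_2=1.9319, r_3=4.6587 — all match ✓
Unique over the lattice → pose = (7.5, 7.5, 165°).

(x, y, θ) = (7.5, 7.5, 165°)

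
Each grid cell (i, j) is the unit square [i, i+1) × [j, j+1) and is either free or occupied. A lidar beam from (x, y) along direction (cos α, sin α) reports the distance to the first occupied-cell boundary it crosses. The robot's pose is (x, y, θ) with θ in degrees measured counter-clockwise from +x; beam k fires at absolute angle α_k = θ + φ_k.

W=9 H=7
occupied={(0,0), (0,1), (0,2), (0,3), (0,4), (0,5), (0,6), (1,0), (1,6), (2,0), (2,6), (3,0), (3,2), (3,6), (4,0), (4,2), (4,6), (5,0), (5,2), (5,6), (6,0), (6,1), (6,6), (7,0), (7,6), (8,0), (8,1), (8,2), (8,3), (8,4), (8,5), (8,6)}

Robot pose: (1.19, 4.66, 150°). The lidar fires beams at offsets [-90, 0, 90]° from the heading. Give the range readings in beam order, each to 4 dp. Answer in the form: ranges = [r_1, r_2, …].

ranges = [1.5473, 0.2194, 0.3800]

beam 1: φ=-90°, α=60°
  d=(0.5000,0.8660)  start (1,4)  tX=1.6200 tY=0.3926  stride 1/|dx|=2.0000 1/|dy|=1.1547
    cross y-line → (1,5), t=0.3926
    cross y-line → (1,6), t=1.5473 (wall)
  → r_1 = 1.5473
beam 2: φ=0°, α=150°
  d=(-0.8660,0.5000)  start (1,4)  tX=0.2194 tY=0.6800  stride 1/|dx|=1.1547 1/|dy|=2.0000
    cross x-line → (0,4), t=0.2194 (wall)
  → r_2 = 0.2194
beam 3: φ=90°, α=240°
  d=(-0.5000,-0.8660)  start (1,4)  tX=0.3800 tY=0.7621  stride 1/|dx|=2.0000 1/|dy|=1.1547
    cross x-line → (0,4), t=0.3800 (wall)
  → r_3 = 0.3800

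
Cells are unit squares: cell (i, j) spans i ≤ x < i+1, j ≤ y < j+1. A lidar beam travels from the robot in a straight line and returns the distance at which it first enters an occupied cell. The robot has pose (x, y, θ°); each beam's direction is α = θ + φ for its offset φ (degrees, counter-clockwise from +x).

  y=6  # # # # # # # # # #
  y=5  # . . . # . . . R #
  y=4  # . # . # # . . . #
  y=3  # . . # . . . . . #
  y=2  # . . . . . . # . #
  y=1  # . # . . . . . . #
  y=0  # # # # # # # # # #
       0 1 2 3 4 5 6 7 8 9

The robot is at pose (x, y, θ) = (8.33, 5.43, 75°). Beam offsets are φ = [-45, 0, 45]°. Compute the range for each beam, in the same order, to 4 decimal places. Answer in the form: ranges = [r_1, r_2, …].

beam 1: φ=-45°, α=30°
  dir = (cos 30°, sin 30°) = (0.8660, 0.5000); from cell (8,5)
  next x-line at t=0.7736, next y-line at t=1.1400; Δt_x=1.1547, Δt_y=2.0000
    x: enter (9,5) at t=0.7736 ← occupied
  → r_1 = 0.7736
beam 2: φ=0°, α=75°
  dir = (cos 75°, sin 75°) = (0.2588, 0.9659); from cell (8,5)
  next x-line at t=2.5887, next y-line at t=0.5901; Δt_x=3.8637, Δt_y=1.0353
    y: enter (8,6) at t=0.5901 ← occupied
  → r_2 = 0.5901
beam 3: φ=45°, α=120°
  dir = (cos 120°, sin 120°) = (-0.5000, 0.8660); from cell (8,5)
  next x-line at t=0.6600, next y-line at t=0.6582; Δt_x=2.0000, Δt_y=1.1547
    y: enter (8,6) at t=0.6582 ← occupied
  → r_3 = 0.6582

ranges = [0.7736, 0.5901, 0.6582]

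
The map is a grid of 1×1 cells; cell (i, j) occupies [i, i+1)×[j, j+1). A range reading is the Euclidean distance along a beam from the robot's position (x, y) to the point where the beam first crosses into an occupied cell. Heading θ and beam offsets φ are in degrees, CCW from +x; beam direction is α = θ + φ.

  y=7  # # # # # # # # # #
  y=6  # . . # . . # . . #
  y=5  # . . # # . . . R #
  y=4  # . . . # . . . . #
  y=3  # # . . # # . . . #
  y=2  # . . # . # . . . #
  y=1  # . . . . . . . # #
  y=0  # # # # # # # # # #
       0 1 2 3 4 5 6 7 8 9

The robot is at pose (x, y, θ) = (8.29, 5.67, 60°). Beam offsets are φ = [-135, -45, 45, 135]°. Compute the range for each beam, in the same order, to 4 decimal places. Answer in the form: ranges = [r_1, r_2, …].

ranges = [2.7432, 0.7350, 1.3769, 3.4061]

beam 1: φ=-135°, α=285°
  direction (0.2588, -0.9659); cell (8,5); t to first gridline: x 2.7432, y 0.6936 (then +3.8637 / +1.0353)
    (8,4) via y @ 0.6936
    (8,3) via y @ 1.7289
    (9,3) via x @ 2.7432  # hit
  → r_1 = 2.7432
beam 2: φ=-45°, α=15°
  direction (0.9659, 0.2588); cell (8,5); t to first gridline: x 0.7350, y 1.2750 (then +1.0353 / +3.8637)
    (9,5) via x @ 0.7350  # hit
  → r_2 = 0.7350
beam 3: φ=45°, α=105°
  direction (-0.2588, 0.9659); cell (8,5); t to first gridline: x 1.1205, y 0.3416 (then +3.8637 / +1.0353)
    (8,6) via y @ 0.3416
    (7,6) via x @ 1.1205
    (7,7) via y @ 1.3769  # hit
  → r_3 = 1.3769
beam 4: φ=135°, α=195°
  direction (-0.9659, -0.2588); cell (8,5); t to first gridline: x 0.3002, y 2.5887 (then +1.0353 / +3.8637)
    (7,5) via x @ 0.3002
    (6,5) via x @ 1.3355
    (5,5) via x @ 2.3708
    (5,4) via y @ 2.5887
    (4,4) via x @ 3.4061  # hit
  → r_4 = 3.4061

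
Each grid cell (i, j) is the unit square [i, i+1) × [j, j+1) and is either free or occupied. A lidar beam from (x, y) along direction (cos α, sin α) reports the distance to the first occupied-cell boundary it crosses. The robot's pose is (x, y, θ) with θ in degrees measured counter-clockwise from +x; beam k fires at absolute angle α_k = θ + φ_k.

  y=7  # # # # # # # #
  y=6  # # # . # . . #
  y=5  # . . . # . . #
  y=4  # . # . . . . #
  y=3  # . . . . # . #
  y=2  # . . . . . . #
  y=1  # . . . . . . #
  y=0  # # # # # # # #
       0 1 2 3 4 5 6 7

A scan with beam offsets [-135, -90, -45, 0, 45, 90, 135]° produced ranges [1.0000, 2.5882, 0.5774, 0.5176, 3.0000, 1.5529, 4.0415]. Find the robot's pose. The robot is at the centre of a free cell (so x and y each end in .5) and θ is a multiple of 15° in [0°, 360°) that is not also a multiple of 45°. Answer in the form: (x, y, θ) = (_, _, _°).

(x, y, θ) = (4.5, 4.5, 105°)

The pose lattice has 30·16 = 480 candidates. Test each by forward raycasting.
  (2.5, 3.5, 195°): beam 1 = 0.5774 ≠ 1.0000 ✗
  (6.5, 3.5, 15°): beam 1 = 2.8868 ≠ 1.0000 ✗
  (5.5, 4.5, 150°): beam 1 = 1.5529 ≠ 1.0000 ✗
  (2.5, 3.5, 345°): beam 1 = 1.7321 ≠ 1.0000 ✗
  …
  (4.5, 4.5, 105°): r_1=1.0000, r_2=2.5882, r_3=0.5774, r_4=0.5176, r_5=3.0000, r_6=1.5529, r_7=4.0415 — all match ✓
No second candidate reproduces the full scan.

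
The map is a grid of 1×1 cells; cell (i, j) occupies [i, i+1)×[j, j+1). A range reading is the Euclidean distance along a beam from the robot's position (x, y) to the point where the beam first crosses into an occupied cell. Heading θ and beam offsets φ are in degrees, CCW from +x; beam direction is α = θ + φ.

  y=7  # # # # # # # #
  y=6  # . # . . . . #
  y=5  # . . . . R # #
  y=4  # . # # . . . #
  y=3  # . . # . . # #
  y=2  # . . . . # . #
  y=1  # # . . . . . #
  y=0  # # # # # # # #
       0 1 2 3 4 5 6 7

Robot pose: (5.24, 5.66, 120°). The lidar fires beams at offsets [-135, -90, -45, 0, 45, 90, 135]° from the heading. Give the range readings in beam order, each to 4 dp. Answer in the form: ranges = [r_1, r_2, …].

beam 1: φ=-135°, α=345°
  direction (0.9659, -0.2588); cell (5,5); t to first gridline: x 0.7868, y 2.5500 (then +1.0353 / +3.8637)
    (6,5) via x @ 0.7868  # hit
  → r_1 = 0.7868
beam 2: φ=-90°, α=30°
  direction (0.8660, 0.5000); cell (5,5); t to first gridline: x 0.8776, y 0.6800 (then +1.1547 / +2.0000)
    (5,6) via y @ 0.6800
    (6,6) via x @ 0.8776
    (7,6) via x @ 2.0323  # hit
  → r_2 = 2.0323
beam 3: φ=-45°, α=75°
  direction (0.2588, 0.9659); cell (5,5); t to first gridline: x 2.9364, y 0.3520 (then +3.8637 / +1.0353)
    (5,6) via y @ 0.3520
    (5,7) via y @ 1.3873  # hit
  → r_3 = 1.3873
beam 4: φ=0°, α=120°
  direction (-0.5000, 0.8660); cell (5,5); t to first gridline: x 0.4800, y 0.3926 (then +2.0000 / +1.1547)
    (5,6) via y @ 0.3926
    (4,6) via x @ 0.4800
    (4,7) via y @ 1.5473  # hit
  → r_4 = 1.5473
beam 5: φ=45°, α=165°
  direction (-0.9659, 0.2588); cell (5,5); t to first gridline: x 0.2485, y 1.3137 (then +1.0353 / +3.8637)
    (4,5) via x @ 0.2485
    (3,5) via x @ 1.2837
    (3,6) via y @ 1.3137
    (2,6) via x @ 2.3190  # hit
  → r_5 = 2.3190
beam 6: φ=90°, α=210°
  direction (-0.8660, -0.5000); cell (5,5); t to first gridline: x 0.2771, y 1.3200 (then +1.1547 / +2.0000)
    (4,5) via x @ 0.2771
    (4,4) via y @ 1.3200
    (3,4) via x @ 1.4318  # hit
  → r_6 = 1.4318
beam 7: φ=135°, α=255°
  direction (-0.2588, -0.9659); cell (5,5); t to first gridline: x 0.9273, y 0.6833 (then +3.8637 / +1.0353)
    (5,4) via y @ 0.6833
    (4,4) via x @ 0.9273
    (4,3) via y @ 1.7186
    (4,2) via y @ 2.7538
    (4,1) via y @ 3.7891
    (3,1) via x @ 4.7910
    (3,0) via y @ 4.8244  # hit
  → r_7 = 4.8244

ranges = [0.7868, 2.0323, 1.3873, 1.5473, 2.3190, 1.4318, 4.8244]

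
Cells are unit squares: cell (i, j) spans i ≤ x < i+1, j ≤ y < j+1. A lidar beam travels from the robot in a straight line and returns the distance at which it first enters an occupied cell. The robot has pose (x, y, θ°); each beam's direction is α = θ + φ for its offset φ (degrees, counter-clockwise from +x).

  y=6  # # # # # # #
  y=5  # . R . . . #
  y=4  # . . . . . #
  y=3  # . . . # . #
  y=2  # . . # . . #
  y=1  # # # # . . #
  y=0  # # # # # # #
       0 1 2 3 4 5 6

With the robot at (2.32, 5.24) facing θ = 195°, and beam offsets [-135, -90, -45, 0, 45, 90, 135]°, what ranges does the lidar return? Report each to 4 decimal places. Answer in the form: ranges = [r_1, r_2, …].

beam 1: φ=-135°, α=60°
  d=(0.5000,0.8660)  start (2,5)  tX=1.3600 tY=0.8776  stride 1/|dx|=2.0000 1/|dy|=1.1547
    cross y-line → (2,6), t=0.8776 (wall)
  → r_1 = 0.8776
beam 2: φ=-90°, α=105°
  d=(-0.2588,0.9659)  start (2,5)  tX=1.2364 tY=0.7868  stride 1/|dx|=3.8637 1/|dy|=1.0353
    cross y-line → (2,6), t=0.7868 (wall)
  → r_2 = 0.7868
beam 3: φ=-45°, α=150°
  d=(-0.8660,0.5000)  start (2,5)  tX=0.3695 tY=1.5200  stride 1/|dx|=1.1547 1/|dy|=2.0000
    cross x-line → (1,5), t=0.3695
    cross y-line → (1,6), t=1.5200 (wall)
  → r_3 = 1.5200
beam 4: φ=0°, α=195°
  d=(-0.9659,-0.2588)  start (2,5)  tX=0.3313 tY=0.9273  stride 1/|dx|=1.0353 1/|dy|=3.8637
    cross x-line → (1,5), t=0.3313
    cross y-line → (1,4), t=0.9273
    cross x-line → (0,4), t=1.3666 (wall)
  → r_4 = 1.3666
beam 5: φ=45°, α=240°
  d=(-0.5000,-0.8660)  start (2,5)  tX=0.6400 tY=0.2771  stride 1/|dx|=2.0000 1/|dy|=1.1547
    cross y-line → (2,4), t=0.2771
    cross x-line → (1,4), t=0.6400
    cross y-line → (1,3), t=1.4318
    cross y-line → (1,2), t=2.5865
    cross x-line → (0,2), t=2.6400 (wall)
  → r_5 = 2.6400
beam 6: φ=90°, α=285°
  d=(0.2588,-0.9659)  start (2,5)  tX=2.6273 tY=0.2485  stride 1/|dx|=3.8637 1/|dy|=1.0353
    cross y-line → (2,4), t=0.2485
    cross y-line → (2,3), t=1.2837
    cross y-line → (2,2), t=2.3190
    cross x-line → (3,2), t=2.6273 (wall)
  → r_6 = 2.6273
beam 7: φ=135°, α=330°
  d=(0.8660,-0.5000)  start (2,5)  tX=0.7852 tY=0.4800  stride 1/|dx|=1.1547 1/|dy|=2.0000
    cross y-line → (2,4), t=0.4800
    cross x-line → (3,4), t=0.7852
    cross x-line → (4,4), t=1.9399
    cross y-line → (4,3), t=2.4800 (wall)
  → r_7 = 2.4800

ranges = [0.8776, 0.7868, 1.5200, 1.3666, 2.6400, 2.6273, 2.4800]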